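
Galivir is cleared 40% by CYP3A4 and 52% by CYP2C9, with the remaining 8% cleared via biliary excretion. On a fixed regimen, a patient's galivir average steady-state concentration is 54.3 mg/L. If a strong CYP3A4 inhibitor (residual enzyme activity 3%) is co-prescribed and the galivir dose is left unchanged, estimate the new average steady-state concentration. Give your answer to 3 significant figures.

CYP3A4: 0.4 × 0.03 = 0.012
CYP2C9: 0.52 (unchanged)
Other: 0.08 (unchanged)
CL_new/CL_old = 0.012 + 0.52 + 0.08 = 0.612.
With dosing unchanged, average steady-state concentration scales as 1/CL: 54.3 / 0.612 = 88.7 mg/L.

88.7 mg/L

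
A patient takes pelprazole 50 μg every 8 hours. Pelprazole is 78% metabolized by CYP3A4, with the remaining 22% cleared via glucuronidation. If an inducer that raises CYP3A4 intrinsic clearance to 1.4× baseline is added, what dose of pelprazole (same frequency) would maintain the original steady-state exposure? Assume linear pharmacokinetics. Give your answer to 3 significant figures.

The CYP3A4 pathway (78% of clearance) increases to 1.4× activity: 0.78 × 1.4 = 1.092.
The remaining 22% of clearance is unaffected.
Relative clearance = 1.092 + 0.22 = 1.312.
To maintain the same steady-state level, dose must scale with clearance: new dose = 50 × 1.312 = 65.6 μg.

65.6 μg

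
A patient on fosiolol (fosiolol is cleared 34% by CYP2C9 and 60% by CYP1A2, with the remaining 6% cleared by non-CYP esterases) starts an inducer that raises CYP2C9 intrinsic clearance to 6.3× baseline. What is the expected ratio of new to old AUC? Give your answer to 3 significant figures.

0.357

The CYP2C9 pathway (34% of clearance) increases to 6.3× activity: 0.34 × 6.3 = 2.142.
CYP1A2 (60%) and the residual 6% are unaffected.
CL_new/CL_old = 2.142 + 0.6 + 0.06 = 2.802.
AUC is inversely proportional to clearance, so the fold-change is 1 / 2.802 = 0.357.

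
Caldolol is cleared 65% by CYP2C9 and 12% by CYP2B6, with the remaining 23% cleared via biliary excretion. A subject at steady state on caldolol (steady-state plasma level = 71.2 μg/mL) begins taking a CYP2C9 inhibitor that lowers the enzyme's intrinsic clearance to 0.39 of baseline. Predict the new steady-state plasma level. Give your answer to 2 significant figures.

CYP2C9: 0.65 × 0.39 = 0.2535
CYP2B6: 0.12 (unchanged)
Other: 0.23 (unchanged)
New clearance relative to baseline: 0.2535 + 0.12 + 0.23 = 0.6035.
Steady-state plasma level ∝ 1/CL, so new value = 71.2 / 0.6035 = 1.2 × 10² μg/mL.

1.2 × 10² μg/mL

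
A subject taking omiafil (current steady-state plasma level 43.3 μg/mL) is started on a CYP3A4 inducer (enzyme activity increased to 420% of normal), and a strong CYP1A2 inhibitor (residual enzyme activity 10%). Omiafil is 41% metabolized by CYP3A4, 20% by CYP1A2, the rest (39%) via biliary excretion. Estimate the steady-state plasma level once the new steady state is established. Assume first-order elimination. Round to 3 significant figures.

20.3 μg/mL

The CYP3A4 pathway (41% of clearance) is boosted to 4.2× activity: 0.41 × 4.2 = 1.722.
The CYP1A2 pathway (20% of clearance) drops to 0.1× activity: 0.2 × 0.1 = 0.02.
The remaining 39% of clearance is unaffected.
Relative clearance = 1.722 + 0.02 + 0.39 = 2.132.
New steady-state plasma level = 43.3 / 2.132 = 20.3 μg/mL (concentration scales inversely with clearance).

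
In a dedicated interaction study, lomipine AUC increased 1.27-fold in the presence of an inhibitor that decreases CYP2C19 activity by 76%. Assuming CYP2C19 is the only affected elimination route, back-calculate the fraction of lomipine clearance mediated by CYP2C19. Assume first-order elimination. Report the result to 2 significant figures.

0.28

Let x = fm,CYP2C19. Because AUC ∝ 1/CL, relative clearance fell to 1/1.27 = 0.7874.
Setting x·0.24 + (1 − x) = 0.7874 and solving: x = (0.7874 − 1)/(0.24 − 1) = 0.28.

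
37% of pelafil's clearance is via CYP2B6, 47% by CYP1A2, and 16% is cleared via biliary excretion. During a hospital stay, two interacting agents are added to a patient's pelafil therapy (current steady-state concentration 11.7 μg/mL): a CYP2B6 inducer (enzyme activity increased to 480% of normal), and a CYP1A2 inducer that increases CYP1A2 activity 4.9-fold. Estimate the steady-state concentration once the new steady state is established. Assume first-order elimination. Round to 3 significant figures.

2.76 μg/mL

CYP2B6: 0.37 × 4.8 = 1.776
CYP1A2: 0.47 × 4.9 = 2.303
Other: 0.16 (unchanged)
Relative clearance = 1.776 + 2.303 + 0.16 = 4.239.
Dividing the baseline by the relative clearance: 11.7 / 4.239 = 2.76 μg/mL.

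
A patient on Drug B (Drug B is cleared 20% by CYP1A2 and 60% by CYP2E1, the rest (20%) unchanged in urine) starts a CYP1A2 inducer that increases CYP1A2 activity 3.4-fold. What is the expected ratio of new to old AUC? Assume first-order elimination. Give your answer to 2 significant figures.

CYP1A2: 0.2 × 3.4 = 0.68
CYP2E1: 0.6 (unchanged)
Other: 0.2 (unchanged)
CL_new/CL_old = 0.68 + 0.6 + 0.2 = 1.48.
Since AUC ∝ 1/CL, the ratio is 1 / 1.48 = 0.68.

0.68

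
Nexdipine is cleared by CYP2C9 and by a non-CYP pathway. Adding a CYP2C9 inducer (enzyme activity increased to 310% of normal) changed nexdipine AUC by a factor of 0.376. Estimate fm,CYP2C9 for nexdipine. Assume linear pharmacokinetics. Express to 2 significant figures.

Write x for the fraction cleared via CYP2C9. The observed AUC change means clearance rose to 1/0.376 = 2.66 of baseline.
Setting x·3.1 + (1 − x) = 2.66 and solving: x = (2.66 − 1)/(3.1 − 1) = 0.79.

0.79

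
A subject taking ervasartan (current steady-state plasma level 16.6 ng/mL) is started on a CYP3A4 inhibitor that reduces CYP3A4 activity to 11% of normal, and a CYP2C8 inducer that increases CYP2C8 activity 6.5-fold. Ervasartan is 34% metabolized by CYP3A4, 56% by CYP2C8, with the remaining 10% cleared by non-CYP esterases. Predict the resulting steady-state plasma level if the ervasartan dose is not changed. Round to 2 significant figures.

4.4 ng/mL

The CYP3A4 pathway (34% of clearance) is reduced to 0.11× activity: 0.34 × 0.11 = 0.0374.
The CYP2C8 pathway (56% of clearance) increases to 6.5× activity: 0.56 × 6.5 = 3.64.
Non-CYP routes (10%) are unchanged.
New clearance relative to baseline: 0.0374 + 3.64 + 0.1 = 3.7774.
New steady-state plasma level = 16.6 / 3.7774 = 4.4 ng/mL (concentration scales inversely with clearance).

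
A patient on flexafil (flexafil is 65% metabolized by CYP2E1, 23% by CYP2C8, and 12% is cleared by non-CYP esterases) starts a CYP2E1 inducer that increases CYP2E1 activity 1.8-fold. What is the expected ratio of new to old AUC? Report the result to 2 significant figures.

0.66

The CYP2E1 pathway (65% of clearance) is boosted to 1.8× activity: 0.65 × 1.8 = 1.17.
CYP2C8 (23%) and the residual 12% are unaffected.
New clearance relative to baseline: 1.17 + 0.23 + 0.12 = 1.52.
AUC ratio = CL_old/CL_new = 1 / 1.52 = 0.66.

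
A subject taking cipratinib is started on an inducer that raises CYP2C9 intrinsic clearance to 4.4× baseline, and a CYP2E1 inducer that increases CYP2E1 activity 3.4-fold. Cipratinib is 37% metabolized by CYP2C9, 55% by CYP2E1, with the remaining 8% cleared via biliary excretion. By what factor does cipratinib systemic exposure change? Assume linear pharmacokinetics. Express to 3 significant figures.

The CYP2C9 pathway (37% of clearance) increases to 4.4× activity: 0.37 × 4.4 = 1.628.
The CYP2E1 pathway (55% of clearance) is boosted to 3.4× activity: 0.55 × 3.4 = 1.87.
The remaining 8% of clearance is unaffected.
CL_new/CL_old = 1.628 + 1.87 + 0.08 = 3.578.
Because systemic exposure varies inversely with clearance, the combined effect is 1 / 3.578 = 0.279.

0.279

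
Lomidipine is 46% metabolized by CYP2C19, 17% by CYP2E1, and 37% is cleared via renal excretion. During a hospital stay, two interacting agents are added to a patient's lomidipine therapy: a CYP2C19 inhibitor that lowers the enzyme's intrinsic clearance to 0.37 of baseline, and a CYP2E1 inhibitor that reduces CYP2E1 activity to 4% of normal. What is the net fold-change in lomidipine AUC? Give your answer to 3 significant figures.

CYP2C19: 0.46 × 0.37 = 0.1702
CYP2E1: 0.17 × 0.04 = 0.0068
Other: 0.37 (unchanged)
CL_new/CL_old = 0.1702 + 0.0068 + 0.37 = 0.547.
Net AUC ratio = 1 / 0.547 = 1.83.

1.83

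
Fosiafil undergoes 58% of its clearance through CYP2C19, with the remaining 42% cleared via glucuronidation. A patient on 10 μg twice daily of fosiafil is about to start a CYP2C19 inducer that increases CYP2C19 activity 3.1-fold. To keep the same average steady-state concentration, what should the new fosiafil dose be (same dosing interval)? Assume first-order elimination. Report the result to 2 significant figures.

22 μg

The CYP2C19 pathway (58% of clearance) is boosted to 3.1× activity: 0.58 × 3.1 = 1.798.
The remaining 42% of clearance is unaffected.
Relative clearance = 1.798 + 0.42 = 2.218.
To maintain the same steady-state level, dose must scale with clearance: new dose = 10 × 2.218 = 22 μg.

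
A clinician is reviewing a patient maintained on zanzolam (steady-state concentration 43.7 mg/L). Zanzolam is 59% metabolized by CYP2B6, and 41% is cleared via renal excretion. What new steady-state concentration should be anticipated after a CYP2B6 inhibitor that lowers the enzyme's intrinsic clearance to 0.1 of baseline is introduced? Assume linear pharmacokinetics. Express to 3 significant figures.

93.2 mg/L

CYP2B6: 0.59 × 0.1 = 0.059
Other: 0.41 (unchanged)
Relative clearance = 0.059 + 0.41 = 0.469.
Steady-state concentration ∝ 1/CL, so new value = 43.7 / 0.469 = 93.2 mg/L.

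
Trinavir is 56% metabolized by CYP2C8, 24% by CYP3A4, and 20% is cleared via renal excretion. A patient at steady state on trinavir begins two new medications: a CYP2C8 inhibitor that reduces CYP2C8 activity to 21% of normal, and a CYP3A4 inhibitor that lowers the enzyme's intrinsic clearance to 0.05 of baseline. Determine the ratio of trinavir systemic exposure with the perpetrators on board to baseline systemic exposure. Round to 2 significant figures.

The CYP2C8 pathway (56% of clearance) falls to 0.21× activity: 0.56 × 0.21 = 0.1176.
The CYP3A4 pathway (24% of clearance) is reduced to 0.05× activity: 0.24 × 0.05 = 0.012.
Non-CYP routes (20%) are unchanged.
New clearance relative to baseline: 0.1176 + 0.012 + 0.2 = 0.3296.
Because systemic exposure varies inversely with clearance, the combined effect is 1 / 0.3296 = 3.0.

3.0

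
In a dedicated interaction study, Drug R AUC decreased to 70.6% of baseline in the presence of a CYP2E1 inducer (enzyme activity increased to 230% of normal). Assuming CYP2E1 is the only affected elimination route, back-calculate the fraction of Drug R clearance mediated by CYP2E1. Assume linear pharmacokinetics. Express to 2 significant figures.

0.32

CL'/CL = 1 / 0.706 = 1.416
2.3·fm + (1 − fm) = 1.416
fm = (1.416 − 1) / (2.3 − 1) = 0.32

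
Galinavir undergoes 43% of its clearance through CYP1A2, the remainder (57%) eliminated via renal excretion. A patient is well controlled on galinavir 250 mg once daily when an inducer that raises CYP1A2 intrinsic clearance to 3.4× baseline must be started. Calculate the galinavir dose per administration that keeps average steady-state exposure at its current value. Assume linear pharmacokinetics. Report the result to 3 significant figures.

508 mg

The CYP1A2 pathway (43% of clearance) rises to 3.4× activity: 0.43 × 3.4 = 1.462.
The remaining 57% of clearance is unaffected.
Relative clearance = 1.462 + 0.57 = 2.032.
To maintain the same steady-state level, dose must scale with clearance: new dose = 250 × 2.032 = 508 mg.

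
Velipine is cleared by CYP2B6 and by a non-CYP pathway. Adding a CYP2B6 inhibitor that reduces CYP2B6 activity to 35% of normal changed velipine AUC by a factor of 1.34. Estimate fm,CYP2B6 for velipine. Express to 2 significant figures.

0.39

Call the CYP2B6 fraction fm. After the interaction, CL_new/CL_old = fm × 0.35 + (1 − fm).
AUC ratio = 1 / (new CL fraction), so new CL fraction = 1 / 1.34 = 0.7463.
fm × 0.35 + 1 − fm = 0.7463  ⇒  fm × (0.35 − 1) = −0.2537  ⇒  fm = 0.39.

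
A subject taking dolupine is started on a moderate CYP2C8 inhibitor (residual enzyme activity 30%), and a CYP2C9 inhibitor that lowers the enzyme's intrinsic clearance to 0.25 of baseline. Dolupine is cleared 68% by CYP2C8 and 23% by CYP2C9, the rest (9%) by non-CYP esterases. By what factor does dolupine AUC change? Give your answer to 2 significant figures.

2.8

The CYP2C8 pathway (68% of clearance) is reduced to 0.3× activity: 0.68 × 0.3 = 0.204.
The CYP2C9 pathway (23% of clearance) is reduced to 0.25× activity: 0.23 × 0.25 = 0.0575.
Non-CYP routes (9%) are unchanged.
CL_new/CL_old = 0.204 + 0.0575 + 0.09 = 0.3515.
AUC ∝ 1/CL: fold-change = 1 / 0.3515 = 2.8.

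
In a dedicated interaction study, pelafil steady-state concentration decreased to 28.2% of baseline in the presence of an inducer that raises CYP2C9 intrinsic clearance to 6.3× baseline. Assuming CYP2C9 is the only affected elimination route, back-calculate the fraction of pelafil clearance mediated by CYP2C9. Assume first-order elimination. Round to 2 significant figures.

0.48

Call the CYP2C9 fraction fm. After the interaction, CL_new/CL_old = fm × 6.3 + (1 − fm).
Steady-state concentration ratio = 1 / (new CL fraction), so new CL fraction = 1 / 0.282 = 3.546.
fm × 6.3 + 1 − fm = 3.546  ⇒  fm × (6.3 − 1) = 2.546  ⇒  fm = 0.48.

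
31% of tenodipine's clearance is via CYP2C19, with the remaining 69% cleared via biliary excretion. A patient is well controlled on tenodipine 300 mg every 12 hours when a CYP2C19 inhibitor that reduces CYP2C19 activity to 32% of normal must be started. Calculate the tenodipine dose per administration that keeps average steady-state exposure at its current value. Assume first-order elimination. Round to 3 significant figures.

237 mg

CYP2C19: 0.31 × 0.32 = 0.0992
Other: 0.69 (unchanged)
Relative clearance = 0.0992 + 0.69 = 0.7892.
To maintain the same steady-state level, dose must scale with clearance: new dose = 300 × 0.7892 = 237 mg.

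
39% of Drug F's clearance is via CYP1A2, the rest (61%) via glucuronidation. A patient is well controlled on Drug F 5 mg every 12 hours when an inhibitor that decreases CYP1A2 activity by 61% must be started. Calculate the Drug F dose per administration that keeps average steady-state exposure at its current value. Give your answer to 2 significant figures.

3.8 mg

The CYP1A2 pathway (39% of clearance) falls to 0.39× activity: 0.39 × 0.39 = 0.1521.
The remaining 61% of clearance is unaffected.
CL_new/CL_old = 0.1521 + 0.61 = 0.7621.
Exposure is unchanged when dose changes in proportion to clearance. New dose = 5 mg × 0.7621 = 3.8 mg.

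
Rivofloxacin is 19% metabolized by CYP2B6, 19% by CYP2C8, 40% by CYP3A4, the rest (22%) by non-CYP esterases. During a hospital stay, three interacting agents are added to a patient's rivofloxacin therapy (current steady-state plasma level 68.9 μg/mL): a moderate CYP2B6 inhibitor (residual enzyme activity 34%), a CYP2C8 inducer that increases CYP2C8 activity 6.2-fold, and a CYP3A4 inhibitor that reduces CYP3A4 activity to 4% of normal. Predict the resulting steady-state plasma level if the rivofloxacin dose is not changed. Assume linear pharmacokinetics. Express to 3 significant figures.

46.6 μg/mL

The CYP2B6 pathway (19% of clearance) drops to 0.34× activity: 0.19 × 0.34 = 0.0646.
The CYP2C8 pathway (19% of clearance) increases to 6.2× activity: 0.19 × 6.2 = 1.178.
The CYP3A4 pathway (40% of clearance) falls to 0.04× activity: 0.4 × 0.04 = 0.016.
Non-CYP routes (22%) are unchanged.
CL_new/CL_old = 0.0646 + 1.178 + 0.016 + 0.22 = 1.4786.
New steady-state plasma level = 68.9 / 1.4786 = 46.6 μg/mL (concentration scales inversely with clearance).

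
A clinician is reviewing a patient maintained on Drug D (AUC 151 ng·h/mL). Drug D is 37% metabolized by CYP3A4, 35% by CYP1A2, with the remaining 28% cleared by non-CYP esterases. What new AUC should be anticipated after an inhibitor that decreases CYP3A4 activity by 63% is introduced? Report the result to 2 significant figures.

The CYP3A4 pathway (37% of clearance) falls to 0.37× activity: 0.37 × 0.37 = 0.1369.
CYP1A2 (35%) and the residual 28% are unaffected.
CL_new/CL_old = 0.1369 + 0.35 + 0.28 = 0.7669.
New AUC = baseline ÷ relative clearance = 151 / 0.7669 = 2.0 × 10² ng·h/mL.

2.0 × 10² ng·h/mL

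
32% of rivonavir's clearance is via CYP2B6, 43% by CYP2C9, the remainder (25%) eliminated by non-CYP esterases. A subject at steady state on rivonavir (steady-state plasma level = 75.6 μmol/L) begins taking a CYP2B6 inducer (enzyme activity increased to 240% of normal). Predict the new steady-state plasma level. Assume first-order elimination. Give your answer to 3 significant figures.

52.2 μmol/L

The CYP2B6 pathway (32% of clearance) is boosted to 2.4× activity: 0.32 × 2.4 = 0.768.
CYP2C9 (43%) and the residual 25% are unaffected.
New clearance relative to baseline: 0.768 + 0.43 + 0.25 = 1.448.
With dosing unchanged, steady-state plasma level scales as 1/CL: 75.6 / 1.448 = 52.2 μmol/L.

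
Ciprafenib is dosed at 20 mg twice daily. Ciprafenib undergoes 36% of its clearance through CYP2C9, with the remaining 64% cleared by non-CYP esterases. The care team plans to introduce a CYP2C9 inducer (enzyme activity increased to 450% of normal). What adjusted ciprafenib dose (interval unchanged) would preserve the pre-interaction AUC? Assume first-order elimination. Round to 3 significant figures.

CYP2C9: 0.36 × 4.5 = 1.62
Other: 0.64 (unchanged)
Relative clearance = 1.62 + 0.64 = 2.26.
To maintain the same steady-state level, dose must scale with clearance: new dose = 20 × 2.26 = 45.2 mg.

45.2 mg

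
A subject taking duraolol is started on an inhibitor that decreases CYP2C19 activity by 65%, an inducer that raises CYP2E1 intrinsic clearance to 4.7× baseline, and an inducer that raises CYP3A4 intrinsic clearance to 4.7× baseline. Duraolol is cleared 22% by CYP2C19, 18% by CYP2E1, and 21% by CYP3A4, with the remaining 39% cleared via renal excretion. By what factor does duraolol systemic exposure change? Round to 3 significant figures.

0.435

CYP2C19: 0.22 × 0.35 = 0.077
CYP2E1: 0.18 × 4.7 = 0.846
CYP3A4: 0.21 × 4.7 = 0.987
Other: 0.39 (unchanged)
Relative clearance = 0.077 + 0.846 + 0.987 + 0.39 = 2.3.
Because systemic exposure varies inversely with clearance, the combined effect is 1 / 2.3 = 0.435.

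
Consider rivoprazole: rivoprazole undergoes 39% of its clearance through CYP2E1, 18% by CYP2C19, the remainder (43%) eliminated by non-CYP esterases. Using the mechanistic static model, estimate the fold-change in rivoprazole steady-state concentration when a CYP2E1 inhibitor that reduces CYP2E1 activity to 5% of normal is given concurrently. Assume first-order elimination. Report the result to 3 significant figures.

CYP2E1: 0.39 × 0.05 = 0.0195
CYP2C19: 0.18 (unchanged)
Other: 0.43 (unchanged)
CL_new/CL_old = 0.0195 + 0.18 + 0.43 = 0.6295.
Steady-state concentration is inversely proportional to clearance, so the fold-change is 1 / 0.6295 = 1.59.

1.59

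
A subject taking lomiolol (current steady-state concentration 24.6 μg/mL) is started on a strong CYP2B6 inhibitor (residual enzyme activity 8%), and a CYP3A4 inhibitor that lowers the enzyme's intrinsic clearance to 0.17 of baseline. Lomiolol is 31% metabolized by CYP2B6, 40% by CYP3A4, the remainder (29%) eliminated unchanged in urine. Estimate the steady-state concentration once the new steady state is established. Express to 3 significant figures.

The CYP2B6 pathway (31% of clearance) drops to 0.08× activity: 0.31 × 0.08 = 0.0248.
The CYP3A4 pathway (40% of clearance) is reduced to 0.17× activity: 0.4 × 0.17 = 0.068.
Non-CYP routes (29%) are unchanged.
CL_new/CL_old = 0.0248 + 0.068 + 0.29 = 0.3828.
Steady-state concentration ∝ 1/CL: new value = 24.6 / 0.3828 = 64.3 μg/mL.

64.3 μg/mL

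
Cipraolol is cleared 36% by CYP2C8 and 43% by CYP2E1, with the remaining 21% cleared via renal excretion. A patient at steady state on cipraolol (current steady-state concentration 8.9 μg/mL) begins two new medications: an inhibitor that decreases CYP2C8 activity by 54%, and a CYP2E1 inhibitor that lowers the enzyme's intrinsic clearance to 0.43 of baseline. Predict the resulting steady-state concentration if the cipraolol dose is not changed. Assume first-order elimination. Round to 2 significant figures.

16 μg/mL

The CYP2C8 pathway (36% of clearance) falls to 0.46× activity: 0.36 × 0.46 = 0.1656.
The CYP2E1 pathway (43% of clearance) falls to 0.43× activity: 0.43 × 0.43 = 0.1849.
The remaining 21% of clearance is unaffected.
Relative clearance = 0.1656 + 0.1849 + 0.21 = 0.5605.
Steady-state concentration ∝ 1/CL: new value = 8.9 / 0.5605 = 16 μg/mL.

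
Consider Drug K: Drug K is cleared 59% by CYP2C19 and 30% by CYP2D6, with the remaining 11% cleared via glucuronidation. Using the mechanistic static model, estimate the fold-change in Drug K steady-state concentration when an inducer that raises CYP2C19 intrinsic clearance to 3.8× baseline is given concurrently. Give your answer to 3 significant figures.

The CYP2C19 pathway (59% of clearance) rises to 3.8× activity: 0.59 × 3.8 = 2.242.
CYP2D6 (30%) and the residual 11% are unaffected.
New clearance relative to baseline: 2.242 + 0.3 + 0.11 = 2.652.
Since steady-state concentration ∝ 1/CL, the ratio is 1 / 2.652 = 0.377.

0.377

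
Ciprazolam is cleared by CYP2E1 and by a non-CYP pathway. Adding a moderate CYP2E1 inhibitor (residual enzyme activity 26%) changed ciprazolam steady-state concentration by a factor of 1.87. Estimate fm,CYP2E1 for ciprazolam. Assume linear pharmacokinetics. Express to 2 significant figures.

Let x = fm,CYP2E1. Because steady-state concentration ∝ 1/CL, relative clearance fell to 1/1.87 = 0.5348.
Only the CYP2E1 route changed, so 0.5348 = x·0.26 + (1 − x), giving x = 0.63.

0.63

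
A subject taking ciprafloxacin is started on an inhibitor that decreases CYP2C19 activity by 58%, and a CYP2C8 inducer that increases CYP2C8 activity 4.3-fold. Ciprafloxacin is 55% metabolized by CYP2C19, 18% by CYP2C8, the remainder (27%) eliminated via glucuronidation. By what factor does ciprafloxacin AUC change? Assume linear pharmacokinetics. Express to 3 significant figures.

0.784

CYP2C19: 0.55 × 0.42 = 0.231
CYP2C8: 0.18 × 4.3 = 0.774
Other: 0.27 (unchanged)
New clearance relative to baseline: 0.231 + 0.774 + 0.27 = 1.275.
AUC ∝ 1/CL: fold-change = 1 / 1.275 = 0.784.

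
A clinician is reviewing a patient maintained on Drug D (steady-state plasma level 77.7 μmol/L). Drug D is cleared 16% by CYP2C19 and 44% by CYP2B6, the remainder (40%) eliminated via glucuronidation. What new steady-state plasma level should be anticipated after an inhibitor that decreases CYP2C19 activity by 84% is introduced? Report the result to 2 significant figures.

90 μmol/L

CYP2C19: 0.16 × 0.16 = 0.0256
CYP2B6: 0.44 (unchanged)
Other: 0.4 (unchanged)
CL_new/CL_old = 0.0256 + 0.44 + 0.4 = 0.8656.
With dosing unchanged, steady-state plasma level scales as 1/CL: 77.7 / 0.8656 = 90 μmol/L.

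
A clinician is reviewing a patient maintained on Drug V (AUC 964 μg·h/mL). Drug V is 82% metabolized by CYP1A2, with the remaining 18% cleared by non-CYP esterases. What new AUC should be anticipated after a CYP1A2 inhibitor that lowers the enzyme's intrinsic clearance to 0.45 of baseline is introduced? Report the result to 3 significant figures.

The CYP1A2 pathway (82% of clearance) falls to 0.45× activity: 0.82 × 0.45 = 0.369.
Non-CYP routes (18%) are unchanged.
New clearance relative to baseline: 0.369 + 0.18 = 0.549.
With dosing unchanged, AUC scales as 1/CL: 964 / 0.549 = 1.76 × 10³ μg·h/mL.

1.76 × 10³ μg·h/mL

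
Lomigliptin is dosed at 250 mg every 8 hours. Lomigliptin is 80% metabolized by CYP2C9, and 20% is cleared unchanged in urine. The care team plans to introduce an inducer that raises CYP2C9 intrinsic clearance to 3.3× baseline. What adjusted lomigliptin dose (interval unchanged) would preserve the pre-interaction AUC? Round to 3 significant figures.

The CYP2C9 pathway (80% of clearance) is boosted to 3.3× activity: 0.8 × 3.3 = 2.64.
The remaining 20% of clearance is unaffected.
CL_new/CL_old = 2.64 + 0.2 = 2.84.
To maintain the same steady-state level, dose must scale with clearance: new dose = 250 × 2.84 = 710 mg.

710 mg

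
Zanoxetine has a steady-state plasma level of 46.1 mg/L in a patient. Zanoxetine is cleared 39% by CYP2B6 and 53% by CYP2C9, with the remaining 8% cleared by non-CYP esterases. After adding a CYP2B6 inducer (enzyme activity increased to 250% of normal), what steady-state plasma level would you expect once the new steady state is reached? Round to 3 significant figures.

29.1 mg/L

The CYP2B6 pathway (39% of clearance) increases to 2.5× activity: 0.39 × 2.5 = 0.975.
CYP2C9 (53%) and the residual 8% are unaffected.
Relative clearance = 0.975 + 0.53 + 0.08 = 1.585.
Steady-state plasma level ∝ 1/CL, so new value = 46.1 / 1.585 = 29.1 mg/L.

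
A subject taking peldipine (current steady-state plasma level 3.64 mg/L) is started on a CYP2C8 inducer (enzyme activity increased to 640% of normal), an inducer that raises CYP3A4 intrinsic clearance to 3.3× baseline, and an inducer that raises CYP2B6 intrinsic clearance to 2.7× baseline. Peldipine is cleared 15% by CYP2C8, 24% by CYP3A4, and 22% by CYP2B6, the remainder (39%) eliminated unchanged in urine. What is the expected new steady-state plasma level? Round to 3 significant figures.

1.33 mg/L

The CYP2C8 pathway (15% of clearance) is boosted to 6.4× activity: 0.15 × 6.4 = 0.96.
The CYP3A4 pathway (24% of clearance) increases to 3.3× activity: 0.24 × 3.3 = 0.792.
The CYP2B6 pathway (22% of clearance) is boosted to 2.7× activity: 0.22 × 2.7 = 0.594.
Non-CYP routes (39%) are unchanged.
Relative clearance = 0.96 + 0.792 + 0.594 + 0.39 = 2.736.
New steady-state plasma level = 3.64 / 2.736 = 1.33 mg/L (concentration scales inversely with clearance).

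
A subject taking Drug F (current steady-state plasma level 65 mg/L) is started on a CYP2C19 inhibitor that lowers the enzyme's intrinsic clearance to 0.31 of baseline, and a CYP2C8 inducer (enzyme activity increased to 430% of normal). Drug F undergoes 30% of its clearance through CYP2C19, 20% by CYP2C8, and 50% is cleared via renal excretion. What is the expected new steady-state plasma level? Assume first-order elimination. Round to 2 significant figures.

The CYP2C19 pathway (30% of clearance) drops to 0.31× activity: 0.3 × 0.31 = 0.093.
The CYP2C8 pathway (20% of clearance) increases to 4.3× activity: 0.2 × 4.3 = 0.86.
The remaining 50% of clearance is unaffected.
CL_new/CL_old = 0.093 + 0.86 + 0.5 = 1.453.
Dividing the baseline by the relative clearance: 65 / 1.453 = 45 mg/L.

45 mg/L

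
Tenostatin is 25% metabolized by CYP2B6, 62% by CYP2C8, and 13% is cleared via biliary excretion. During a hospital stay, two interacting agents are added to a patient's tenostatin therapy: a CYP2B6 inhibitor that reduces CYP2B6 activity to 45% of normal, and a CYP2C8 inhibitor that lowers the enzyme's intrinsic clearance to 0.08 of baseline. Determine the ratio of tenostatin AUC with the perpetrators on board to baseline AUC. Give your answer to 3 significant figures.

The CYP2B6 pathway (25% of clearance) falls to 0.45× activity: 0.25 × 0.45 = 0.1125.
The CYP2C8 pathway (62% of clearance) falls to 0.08× activity: 0.62 × 0.08 = 0.0496.
Non-CYP routes (13%) are unchanged.
New clearance relative to baseline: 0.1125 + 0.0496 + 0.13 = 0.2921.
AUC ∝ 1/CL: fold-change = 1 / 0.2921 = 3.42.

3.42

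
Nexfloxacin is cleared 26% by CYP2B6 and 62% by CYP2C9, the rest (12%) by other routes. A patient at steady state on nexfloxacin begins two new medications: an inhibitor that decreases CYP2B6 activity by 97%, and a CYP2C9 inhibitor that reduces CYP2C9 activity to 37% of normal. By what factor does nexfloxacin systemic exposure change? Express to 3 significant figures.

2.80

The CYP2B6 pathway (26% of clearance) is reduced to 0.03× activity: 0.26 × 0.03 = 0.0078.
The CYP2C9 pathway (62% of clearance) drops to 0.37× activity: 0.62 × 0.37 = 0.2294.
Non-CYP routes (12%) are unchanged.
CL_new/CL_old = 0.0078 + 0.2294 + 0.12 = 0.3572.
Net systemic exposure ratio = 1 / 0.3572 = 2.80.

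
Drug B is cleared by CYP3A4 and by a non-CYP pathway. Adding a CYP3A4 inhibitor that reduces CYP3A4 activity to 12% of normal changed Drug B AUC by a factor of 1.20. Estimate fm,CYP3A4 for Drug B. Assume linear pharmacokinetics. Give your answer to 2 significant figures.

0.19

Let fm be the CYP3A4 fraction. New clearance relative to baseline = fm × 0.12 + (1 − fm).
AUC ratio = 1 / (new CL fraction), so new CL fraction = 1 / 1.20 = 0.8333.
fm × 0.12 + 1 − fm = 0.8333  ⇒  fm × (0.12 − 1) = −0.1667  ⇒  fm = 0.19.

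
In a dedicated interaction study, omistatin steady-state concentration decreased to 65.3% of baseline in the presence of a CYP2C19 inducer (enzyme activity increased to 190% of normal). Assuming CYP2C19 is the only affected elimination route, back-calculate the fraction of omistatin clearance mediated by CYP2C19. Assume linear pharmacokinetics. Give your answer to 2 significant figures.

CL'/CL = 1 / 0.653 = 1.531
1.9·fm + (1 − fm) = 1.531
fm = (1.531 − 1) / (1.9 − 1) = 0.59

0.59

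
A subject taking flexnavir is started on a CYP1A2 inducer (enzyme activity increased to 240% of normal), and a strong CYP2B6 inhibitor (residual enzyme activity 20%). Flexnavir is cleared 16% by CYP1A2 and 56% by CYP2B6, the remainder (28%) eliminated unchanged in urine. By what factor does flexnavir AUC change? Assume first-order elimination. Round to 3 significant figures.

1.29

CYP1A2: 0.16 × 2.4 = 0.384
CYP2B6: 0.56 × 0.2 = 0.112
Other: 0.28 (unchanged)
CL_new/CL_old = 0.384 + 0.112 + 0.28 = 0.776.
Because AUC varies inversely with clearance, the combined effect is 1 / 0.776 = 1.29.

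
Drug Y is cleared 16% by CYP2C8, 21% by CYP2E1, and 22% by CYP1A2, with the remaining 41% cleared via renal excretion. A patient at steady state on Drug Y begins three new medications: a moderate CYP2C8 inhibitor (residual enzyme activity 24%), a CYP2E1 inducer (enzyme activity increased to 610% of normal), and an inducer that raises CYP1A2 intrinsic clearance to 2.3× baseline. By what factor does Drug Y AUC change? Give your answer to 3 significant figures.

0.447

CYP2C8: 0.16 × 0.24 = 0.0384
CYP2E1: 0.21 × 6.1 = 1.281
CYP1A2: 0.22 × 2.3 = 0.506
Other: 0.41 (unchanged)
New clearance relative to baseline: 0.0384 + 1.281 + 0.506 + 0.41 = 2.2354.
Net AUC ratio = 1 / 2.2354 = 0.447.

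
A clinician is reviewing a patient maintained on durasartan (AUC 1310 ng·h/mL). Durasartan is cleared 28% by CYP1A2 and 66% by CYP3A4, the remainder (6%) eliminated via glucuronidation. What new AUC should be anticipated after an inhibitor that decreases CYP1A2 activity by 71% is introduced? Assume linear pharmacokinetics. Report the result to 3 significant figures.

1.64 × 10³ ng·h/mL

The CYP1A2 pathway (28% of clearance) drops to 0.29× activity: 0.28 × 0.29 = 0.0812.
CYP3A4 (66%) and the residual 6% are unaffected.
CL_new/CL_old = 0.0812 + 0.66 + 0.06 = 0.8012.
New AUC = baseline ÷ relative clearance = 1310 / 0.8012 = 1.64 × 10³ ng·h/mL.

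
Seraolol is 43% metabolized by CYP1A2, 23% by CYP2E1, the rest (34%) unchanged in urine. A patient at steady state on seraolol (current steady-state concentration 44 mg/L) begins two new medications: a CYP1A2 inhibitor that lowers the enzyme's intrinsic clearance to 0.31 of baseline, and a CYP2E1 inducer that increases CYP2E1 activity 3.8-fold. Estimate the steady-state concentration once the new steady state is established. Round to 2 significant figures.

The CYP1A2 pathway (43% of clearance) drops to 0.31× activity: 0.43 × 0.31 = 0.1333.
The CYP2E1 pathway (23% of clearance) increases to 3.8× activity: 0.23 × 3.8 = 0.874.
Non-CYP routes (34%) are unchanged.
Relative clearance = 0.1333 + 0.874 + 0.34 = 1.3473.
Dividing the baseline by the relative clearance: 44 / 1.3473 = 33 mg/L.

33 mg/L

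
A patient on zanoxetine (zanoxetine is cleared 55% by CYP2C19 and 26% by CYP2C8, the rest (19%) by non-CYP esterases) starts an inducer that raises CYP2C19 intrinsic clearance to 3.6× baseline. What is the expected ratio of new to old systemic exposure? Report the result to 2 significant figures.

0.41

CYP2C19: 0.55 × 3.6 = 1.98
CYP2C8: 0.26 (unchanged)
Other: 0.19 (unchanged)
Relative clearance = 1.98 + 0.26 + 0.19 = 2.43.
Systemic exposure is inversely proportional to clearance, so the fold-change is 1 / 2.43 = 0.41.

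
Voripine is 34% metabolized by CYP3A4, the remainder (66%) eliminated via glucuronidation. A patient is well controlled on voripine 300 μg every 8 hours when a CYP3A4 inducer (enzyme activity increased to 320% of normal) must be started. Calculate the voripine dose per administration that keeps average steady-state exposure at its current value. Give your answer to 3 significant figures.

524 μg

The CYP3A4 pathway (34% of clearance) increases to 3.2× activity: 0.34 × 3.2 = 1.088.
The remaining 66% of clearance is unaffected.
Relative clearance = 1.088 + 0.66 = 1.748.
Css,avg = (dose rate)/CL, so holding Css fixed requires dose ∝ CL: 300 × 1.748 = 524 μg.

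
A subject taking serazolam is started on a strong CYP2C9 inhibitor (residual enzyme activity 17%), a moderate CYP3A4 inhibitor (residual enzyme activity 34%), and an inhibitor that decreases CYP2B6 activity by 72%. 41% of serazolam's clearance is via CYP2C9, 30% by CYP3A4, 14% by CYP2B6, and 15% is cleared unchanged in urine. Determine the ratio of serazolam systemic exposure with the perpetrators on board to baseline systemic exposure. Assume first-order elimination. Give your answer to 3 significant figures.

The CYP2C9 pathway (41% of clearance) is reduced to 0.17× activity: 0.41 × 0.17 = 0.0697.
The CYP3A4 pathway (30% of clearance) falls to 0.34× activity: 0.3 × 0.34 = 0.102.
The CYP2B6 pathway (14% of clearance) drops to 0.28× activity: 0.14 × 0.28 = 0.0392.
Non-CYP routes (15%) are unchanged.
New clearance relative to baseline: 0.0697 + 0.102 + 0.0392 + 0.15 = 0.3609.
Net systemic exposure ratio = 1 / 0.3609 = 2.77.

2.77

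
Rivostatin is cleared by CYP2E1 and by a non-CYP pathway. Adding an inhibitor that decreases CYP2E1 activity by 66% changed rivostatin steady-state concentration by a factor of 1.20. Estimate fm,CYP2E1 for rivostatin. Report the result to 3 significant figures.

Call the CYP2E1 fraction fm. After the interaction, CL_new/CL_old = fm × 0.34 + (1 − fm).
Steady-state concentration ratio = 1 / (new CL fraction), so new CL fraction = 1 / 1.20 = 0.8333.
fm × 0.34 + 1 − fm = 0.8333  ⇒  fm × (0.34 − 1) = −0.1667  ⇒  fm = 0.253.

0.253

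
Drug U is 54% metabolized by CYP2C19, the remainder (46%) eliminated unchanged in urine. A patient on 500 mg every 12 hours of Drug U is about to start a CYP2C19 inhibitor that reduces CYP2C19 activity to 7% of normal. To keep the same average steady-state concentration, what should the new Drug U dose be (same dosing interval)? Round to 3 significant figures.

249 mg

CYP2C19: 0.54 × 0.07 = 0.0378
Other: 0.46 (unchanged)
New clearance relative to baseline: 0.0378 + 0.46 = 0.4978.
To maintain the same steady-state level, dose must scale with clearance: new dose = 500 × 0.4978 = 249 mg.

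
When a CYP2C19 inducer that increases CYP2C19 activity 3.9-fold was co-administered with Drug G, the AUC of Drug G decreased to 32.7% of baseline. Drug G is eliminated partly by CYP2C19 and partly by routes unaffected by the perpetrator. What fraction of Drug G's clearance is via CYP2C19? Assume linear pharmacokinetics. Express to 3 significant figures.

0.710

Let fm be the CYP2C19 fraction. New clearance relative to baseline = fm × 3.9 + (1 − fm).
AUC ratio = 1 / (new CL fraction), so new CL fraction = 1 / 0.327 = 3.058.
fm × 3.9 + 1 − fm = 3.058  ⇒  fm × (3.9 − 1) = 2.058  ⇒  fm = 0.710.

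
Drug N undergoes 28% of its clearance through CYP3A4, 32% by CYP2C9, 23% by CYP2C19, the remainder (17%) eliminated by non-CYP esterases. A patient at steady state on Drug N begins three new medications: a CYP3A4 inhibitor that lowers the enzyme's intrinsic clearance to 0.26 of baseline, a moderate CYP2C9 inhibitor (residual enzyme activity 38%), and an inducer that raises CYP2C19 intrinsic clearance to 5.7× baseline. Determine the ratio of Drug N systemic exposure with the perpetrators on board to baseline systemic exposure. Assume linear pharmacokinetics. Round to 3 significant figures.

0.597

CYP3A4: 0.28 × 0.26 = 0.0728
CYP2C9: 0.32 × 0.38 = 0.1216
CYP2C19: 0.23 × 5.7 = 1.311
Other: 0.17 (unchanged)
New clearance relative to baseline: 0.0728 + 0.1216 + 1.311 + 0.17 = 1.6754.
Because systemic exposure varies inversely with clearance, the combined effect is 1 / 1.6754 = 0.597.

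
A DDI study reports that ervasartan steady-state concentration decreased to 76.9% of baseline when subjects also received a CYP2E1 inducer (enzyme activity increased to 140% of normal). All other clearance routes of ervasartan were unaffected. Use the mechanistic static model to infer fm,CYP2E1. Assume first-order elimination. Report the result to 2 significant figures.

0.75

Write x for the fraction cleared via CYP2E1. The observed steady-state concentration change means clearance rose to 1/0.769 = 1.3 of baseline.
Only the CYP2E1 route changed, so 1.3 = x·1.4 + (1 − x), giving x = 0.75.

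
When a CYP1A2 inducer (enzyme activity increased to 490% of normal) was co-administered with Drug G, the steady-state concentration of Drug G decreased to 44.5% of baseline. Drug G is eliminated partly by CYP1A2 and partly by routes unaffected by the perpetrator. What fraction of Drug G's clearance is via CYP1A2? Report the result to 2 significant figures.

Let fm be the CYP1A2 fraction. New clearance relative to baseline = fm × 4.9 + (1 − fm).
Steady-state concentration ratio = 1 / (new CL fraction), so new CL fraction = 1 / 0.445 = 2.247.
fm × 4.9 + 1 − fm = 2.247  ⇒  fm × (4.9 − 1) = 1.247  ⇒  fm = 0.32.

0.32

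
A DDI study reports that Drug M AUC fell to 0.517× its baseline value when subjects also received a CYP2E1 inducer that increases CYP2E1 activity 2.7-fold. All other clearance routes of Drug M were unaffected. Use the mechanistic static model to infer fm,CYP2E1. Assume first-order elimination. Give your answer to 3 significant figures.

CL'/CL = 1 / 0.517 = 1.934
2.7·fm + (1 − fm) = 1.934
fm = (1.934 − 1) / (2.7 − 1) = 0.550

0.550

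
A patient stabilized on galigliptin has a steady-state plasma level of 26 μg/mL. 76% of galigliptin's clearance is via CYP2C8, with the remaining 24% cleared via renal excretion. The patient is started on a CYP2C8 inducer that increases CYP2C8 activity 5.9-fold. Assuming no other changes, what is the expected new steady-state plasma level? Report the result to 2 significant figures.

The CYP2C8 pathway (76% of clearance) is boosted to 5.9× activity: 0.76 × 5.9 = 4.484.
Non-CYP routes (24%) are unchanged.
New clearance relative to baseline: 4.484 + 0.24 = 4.724.
With dosing unchanged, steady-state plasma level scales as 1/CL: 26 / 4.724 = 5.5 μg/mL.

5.5 μg/mL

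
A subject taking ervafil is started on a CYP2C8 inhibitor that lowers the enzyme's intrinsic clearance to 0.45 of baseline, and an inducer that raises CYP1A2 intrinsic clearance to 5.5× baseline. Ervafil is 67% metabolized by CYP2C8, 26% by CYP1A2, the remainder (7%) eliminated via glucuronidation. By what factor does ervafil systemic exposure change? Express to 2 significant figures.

0.56

The CYP2C8 pathway (67% of clearance) is reduced to 0.45× activity: 0.67 × 0.45 = 0.3015.
The CYP1A2 pathway (26% of clearance) is boosted to 5.5× activity: 0.26 × 5.5 = 1.43.
The remaining 7% of clearance is unaffected.
CL_new/CL_old = 0.3015 + 1.43 + 0.07 = 1.8015.
Net systemic exposure ratio = 1 / 1.8015 = 0.56.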